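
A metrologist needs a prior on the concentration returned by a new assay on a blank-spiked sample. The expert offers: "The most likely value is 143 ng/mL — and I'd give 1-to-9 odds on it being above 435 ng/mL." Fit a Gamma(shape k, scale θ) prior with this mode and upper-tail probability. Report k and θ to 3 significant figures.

Gamma(k,θ) with k>1 has mode (k−1)θ, so θ = 143/(k−1).
Need P(X < 435) = 0.9 with θ tied to k this way. Start at k = 2, θ = 143: P(X<435) ≈ 0.807.
Too low — raise k to concentrate. Iterating converges to k ≈ 2.53.
Then θ = 143/(2.53−1) ≈ 93.2.

k ≈ 2.53, θ ≈ 93.2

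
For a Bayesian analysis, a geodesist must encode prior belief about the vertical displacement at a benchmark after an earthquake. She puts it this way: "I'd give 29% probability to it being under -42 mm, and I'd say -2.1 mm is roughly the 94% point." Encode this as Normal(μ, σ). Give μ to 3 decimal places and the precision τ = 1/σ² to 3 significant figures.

μ = -31.526, τ = 0.00279

For Normal(μ,σ), the p-quantile is μ + z_p·σ. Here z_{0.29} = -0.5534, z_{0.94} = 1.555.
So -42 = μ − 0.5534σ and -2.1 = μ + 1.555σ.
Subtracting: σ = (-2.1 − -42)/(1.555 − (-0.5534)) = 18.926.
Then μ = -42 − (-0.5534)·18.926 = -31.526.
Precision τ = 1/σ² = 1/18.93² = 0.00279.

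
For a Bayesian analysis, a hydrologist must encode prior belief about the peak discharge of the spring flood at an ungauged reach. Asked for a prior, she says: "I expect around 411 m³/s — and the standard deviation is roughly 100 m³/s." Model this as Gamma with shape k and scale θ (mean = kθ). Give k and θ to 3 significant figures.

k ≈ 16.9, θ ≈ 24.3

For Gamma(k, scale θ): mean = kθ, variance = kθ², so CV = 1/√k.
CV = SD/mean = 100/411 = 0.2433, hence k = 1/CV² = 16.9.
Then θ = mean/k = 411/16.9 = 24.3.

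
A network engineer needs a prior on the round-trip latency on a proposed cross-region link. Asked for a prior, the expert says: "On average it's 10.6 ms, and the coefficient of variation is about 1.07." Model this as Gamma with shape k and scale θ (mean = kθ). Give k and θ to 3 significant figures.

For Gamma(k, scale θ): mean = kθ, variance = kθ², so CV = 1/√k.
CV = 1.07, hence k = 1/CV² = 0.873.
Then θ = mean/k = 10.6/0.873 = 12.1.

k ≈ 0.873, θ ≈ 12.1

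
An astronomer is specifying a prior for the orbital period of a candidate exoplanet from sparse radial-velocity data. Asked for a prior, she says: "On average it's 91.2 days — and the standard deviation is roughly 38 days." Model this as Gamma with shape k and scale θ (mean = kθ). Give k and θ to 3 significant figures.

k ≈ 5.76, θ ≈ 15.8

For Gamma(k, scale θ): mean = kθ, variance = kθ², so CV = 1/√k.
CV = SD/mean = 38/91.2 = 0.4167, hence k = 1/CV² = 5.76.
Then θ = mean/k = 91.2/5.76 = 15.8.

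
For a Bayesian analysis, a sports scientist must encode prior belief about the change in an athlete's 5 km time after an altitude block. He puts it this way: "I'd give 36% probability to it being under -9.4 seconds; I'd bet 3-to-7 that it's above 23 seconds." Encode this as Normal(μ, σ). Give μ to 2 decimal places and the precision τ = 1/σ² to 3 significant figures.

The p-quantile of Normal(μ,σ) is μ + z_p·σ, with z_{0.36} = -0.3585 and z_{0.7} = 0.5244.
Eliminate σ: μ = (z₂·x₁ − z₁·x₂)/(z₂ − z₁) = (0.5244·-9.4 − (-0.3585)·23)/0.8829 = 3.76.
Then σ = (x₂ − x₁)/(z₂ − z₁) = (23 − -9.4)/0.8829 = 36.70.
Precision τ = 1/σ² = 1/36.7² = 0.000742.

μ = 3.76, τ = 0.000742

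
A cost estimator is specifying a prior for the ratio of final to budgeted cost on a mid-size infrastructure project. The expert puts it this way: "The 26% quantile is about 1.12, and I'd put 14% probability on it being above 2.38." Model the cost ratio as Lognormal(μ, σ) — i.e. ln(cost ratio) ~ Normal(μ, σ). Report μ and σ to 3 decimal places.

If T ~ Lognormal(μ,σ) then ln T ~ Normal(μ,σ), so the p-quantile of ln T is μ + z_p·σ.
ln(1.12) = 0.1133 and ln(2.38) = 0.8671; z_{0.26} = -0.6433, z_{0.86} = 1.08.
σ = (0.8671 − 0.1133)/(1.08 − (-0.6433)) = 0.437.
μ = 0.1133 − (-0.6433)·0.437 = 0.395.

μ ≈ 0.395, σ ≈ 0.437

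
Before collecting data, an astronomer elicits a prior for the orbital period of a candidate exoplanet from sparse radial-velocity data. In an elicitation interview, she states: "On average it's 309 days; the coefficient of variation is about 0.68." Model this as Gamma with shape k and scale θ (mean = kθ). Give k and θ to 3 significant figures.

For Gamma(k, scale θ): mean = kθ, variance = kθ², so CV = 1/√k.
CV = 0.68, hence k = 1/CV² = 2.16.
Then θ = mean/k = 309/2.16 = 143.

k ≈ 2.16, θ ≈ 143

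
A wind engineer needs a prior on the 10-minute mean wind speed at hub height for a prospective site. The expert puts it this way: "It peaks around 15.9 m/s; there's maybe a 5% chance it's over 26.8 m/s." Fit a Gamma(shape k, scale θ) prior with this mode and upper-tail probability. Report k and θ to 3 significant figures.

Gamma(k,θ) with k>1 has mode (k−1)θ, so θ = 15.9/(k−1).
Need P(X < 26.8) = 0.95 with θ tied to k this way. Start at k = 2, θ = 15.9: P(X<26.8) ≈ 0.502.
Too low — raise k to concentrate. Iterating converges to k ≈ 11.2.
Then θ = 15.9/(11.2−1) ≈ 1.55.

k ≈ 11.2, θ ≈ 1.55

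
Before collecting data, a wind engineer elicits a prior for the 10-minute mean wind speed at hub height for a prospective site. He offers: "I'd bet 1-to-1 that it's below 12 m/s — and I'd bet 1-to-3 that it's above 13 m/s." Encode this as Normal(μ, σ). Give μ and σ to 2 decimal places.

μ = 12.00, σ = 1.48

For Normal(μ,σ), the p-quantile is μ + z_p·σ. Here z_{0.5} = 0, z_{0.75} = 0.6745.
So 12 = μ + 0σ and 13 = μ + 0.6745σ.
Subtracting: σ = (13 − 12)/(0.6745 − (0)) = 1.48.
Then μ = 12 − (0)·1.48 = 12.00.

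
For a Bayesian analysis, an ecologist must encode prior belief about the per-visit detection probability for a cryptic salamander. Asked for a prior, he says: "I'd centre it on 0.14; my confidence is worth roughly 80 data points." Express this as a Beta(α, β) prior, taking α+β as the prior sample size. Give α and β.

α = 11.2, β = 68.8

Under the effective-sample-size interpretation, Beta(α, β) has prior mean α/(α+β) and prior sample size α+β.
So α+β = 80 and α/(α+β) = 0.14, giving α = 0.14·80 = 11.2 and β = 80 − 11.2 = 68.8.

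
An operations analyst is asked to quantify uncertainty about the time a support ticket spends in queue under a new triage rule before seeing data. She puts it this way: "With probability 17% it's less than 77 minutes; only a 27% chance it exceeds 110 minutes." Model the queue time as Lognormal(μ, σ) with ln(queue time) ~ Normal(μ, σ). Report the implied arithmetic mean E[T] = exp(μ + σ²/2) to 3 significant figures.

E[T] ≈ 98.2 minutes

If T ~ Lognormal(μ,σ) then ln T ~ Normal(μ,σ), so the p-quantile of ln T is μ + z_p·σ.
ln(77) = 4.344 and ln(110) = 4.7; z_{0.17} = -0.9542, z_{0.73} = 0.6128.
σ = (4.7 − 4.344)/(0.6128 − (-0.9542)) = 0.228.
μ = 4.344 − (-0.9542)·0.228 = 4.561.
E[T] = exp(μ + σ²/2) = exp(4.561 + 0.0259) = 98.2 minutes.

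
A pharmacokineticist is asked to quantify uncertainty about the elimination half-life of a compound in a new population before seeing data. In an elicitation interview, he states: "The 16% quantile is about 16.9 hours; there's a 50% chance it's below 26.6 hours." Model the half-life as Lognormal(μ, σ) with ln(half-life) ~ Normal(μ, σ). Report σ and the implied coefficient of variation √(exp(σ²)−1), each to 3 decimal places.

If T ~ Lognormal(μ,σ) then ln T ~ Normal(μ,σ), so the p-quantile of ln T is μ + z_p·σ.
ln(16.9) = 2.827 and ln(26.6) = 3.281; z_{0.16} = -0.9945, z_{0.5} = 0.
σ = (3.281 − 2.827)/(0 − (-0.9945)) = 0.456.
μ = 2.827 − (-0.9945)·0.456 = 3.281.
CV = √(exp(σ²)−1) = √(exp(0.2081)−1) = 0.481.

σ ≈ 0.456, CV ≈ 0.481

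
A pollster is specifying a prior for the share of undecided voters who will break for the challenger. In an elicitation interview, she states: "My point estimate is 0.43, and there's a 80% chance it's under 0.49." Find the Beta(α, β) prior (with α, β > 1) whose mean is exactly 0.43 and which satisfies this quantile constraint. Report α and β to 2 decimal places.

With mean 0.43 fixed, write α = 0.43s, β = 0.57s where s = α+β.
Need P(θ < 0.49) = 0.8 under Beta(0.43s, 0.57s). Normal approximation: (q−m)/√(m(1−m)/s) ≈ z_{0.8} = 0.842, so s ≈ 0.43·0.57·(0.842)²/(0.49−0.43)² = 48.2.
At s = 48.2: P(θ<0.49) ≈ 0.801. Adjusting to match 0.8 gives s ≈ 47.90.
So α = 0.43·47.90 ≈ 20.60, β = 0.57·47.90 ≈ 27.30.

α ≈ 20.60, β ≈ 27.30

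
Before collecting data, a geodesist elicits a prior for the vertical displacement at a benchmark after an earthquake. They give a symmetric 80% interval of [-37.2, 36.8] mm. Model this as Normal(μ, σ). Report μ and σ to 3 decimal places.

μ = -0.200, σ = 28.871

A symmetric 80% interval runs μ ± z·σ with z = 1.282.
Half-width = 37, so σ = 37/1.282 = 28.871.
μ is the interval midpoint, -0.200.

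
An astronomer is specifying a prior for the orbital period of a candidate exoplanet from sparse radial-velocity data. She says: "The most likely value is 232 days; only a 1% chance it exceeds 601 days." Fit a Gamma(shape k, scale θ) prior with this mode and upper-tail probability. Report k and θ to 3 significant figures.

Gamma(k,θ) with k>1 has mode (k−1)θ, so θ = 232/(k−1).
Need P(X < 601) = 0.99 with θ tied to k this way. Start at k = 2, θ = 232: P(X<601) ≈ 0.731.
Too low — raise k to concentrate. Iterating converges to k ≈ 6.14.
Then θ = 232/(6.14−1) ≈ 45.1.

k ≈ 6.14, θ ≈ 45.1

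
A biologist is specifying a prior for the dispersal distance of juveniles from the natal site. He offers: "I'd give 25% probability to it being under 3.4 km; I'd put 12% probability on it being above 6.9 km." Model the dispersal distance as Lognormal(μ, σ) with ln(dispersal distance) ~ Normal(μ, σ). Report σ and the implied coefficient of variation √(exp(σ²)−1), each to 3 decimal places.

If T ~ Lognormal(μ,σ) then ln T ~ Normal(μ,σ), so the p-quantile of ln T is μ + z_p·σ.
ln(3.4) = 1.224 and ln(6.9) = 1.932; z_{0.25} = -0.6745, z_{0.88} = 1.175.
σ = (1.932 − 1.224)/(1.175 − (-0.6745)) = 0.383.
μ = 1.224 − (-0.6745)·0.383 = 1.482.
CV = √(exp(σ²)−1) = √(exp(0.1464)−1) = 0.397.

σ ≈ 0.383, CV ≈ 0.397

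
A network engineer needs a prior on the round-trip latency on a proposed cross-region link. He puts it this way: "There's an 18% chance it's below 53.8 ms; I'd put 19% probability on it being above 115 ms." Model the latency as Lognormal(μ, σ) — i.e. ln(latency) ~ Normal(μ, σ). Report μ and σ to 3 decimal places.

If T ~ Lognormal(μ,σ) then ln T ~ Normal(μ,σ), so the p-quantile of ln T is μ + z_p·σ.
ln(53.8) = 3.985 and ln(115) = 4.745; z_{0.18} = -0.9154, z_{0.81} = 0.8779.
σ = (4.745 − 3.985)/(0.8779 − (-0.9154)) = 0.424.
μ = 3.985 − (-0.9154)·0.424 = 4.373.

μ ≈ 4.373, σ ≈ 0.424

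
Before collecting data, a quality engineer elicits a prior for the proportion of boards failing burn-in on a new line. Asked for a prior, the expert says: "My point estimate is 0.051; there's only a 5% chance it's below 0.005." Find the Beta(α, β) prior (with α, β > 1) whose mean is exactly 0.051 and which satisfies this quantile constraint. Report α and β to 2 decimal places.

With mean 0.051 fixed, write α = 0.051s, β = 0.949s where s = α+β.
Need P(θ < 0.005) = 0.05 under Beta(0.051s, 0.949s). Normal approximation: (q−m)/√(m(1−m)/s) ≈ z_{0.05} = -1.64, so s ≈ 0.051·0.949·(-1.64)²/(0.005−0.051)² = 61.9.
At s = 61.9: P(θ<0.005) ≈ 0.002. Adjusting to match 0.05 gives s ≈ 25.92.
So α = 0.051·25.92 ≈ 1.32, β = 0.949·25.92 ≈ 24.60.

α ≈ 1.32, β ≈ 24.60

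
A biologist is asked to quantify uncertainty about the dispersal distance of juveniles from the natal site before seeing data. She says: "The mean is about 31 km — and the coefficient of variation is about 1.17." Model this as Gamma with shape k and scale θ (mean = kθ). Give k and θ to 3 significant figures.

For Gamma(k, scale θ): mean = kθ, variance = kθ², so CV = 1/√k.
CV = 1.17, hence k = 1/CV² = 0.731.
Then θ = mean/k = 31/0.731 = 42.4.

k ≈ 0.731, θ ≈ 42.4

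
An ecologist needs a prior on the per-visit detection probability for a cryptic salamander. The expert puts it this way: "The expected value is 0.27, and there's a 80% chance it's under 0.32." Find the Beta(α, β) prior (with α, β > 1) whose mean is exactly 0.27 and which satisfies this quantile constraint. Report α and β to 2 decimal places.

With mean 0.27 fixed, write α = 0.27s, β = 0.73s where s = α+β.
Need P(θ < 0.32) = 0.8 under Beta(0.27s, 0.73s). Normal approximation: (q−m)/√(m(1−m)/s) ≈ z_{0.8} = 0.842, so s ≈ 0.27·0.73·(0.842)²/(0.32−0.27)² = 55.8.
At s = 55.8: P(θ<0.32) ≈ 0.804. Adjusting to match 0.8 gives s ≈ 53.84.
So α = 0.27·53.84 ≈ 14.54, β = 0.73·53.84 ≈ 39.30.

α ≈ 14.54, β ≈ 39.30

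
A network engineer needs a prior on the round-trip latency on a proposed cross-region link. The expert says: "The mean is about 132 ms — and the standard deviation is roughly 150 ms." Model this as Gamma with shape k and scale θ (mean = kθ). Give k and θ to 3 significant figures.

For Gamma(k, scale θ): mean = kθ, variance = kθ², so CV = 1/√k.
CV = SD/mean = 150/132 = 1.136, hence k = 1/CV² = 0.774.
Then θ = mean/k = 132/0.774 = 170.

k ≈ 0.774, θ ≈ 170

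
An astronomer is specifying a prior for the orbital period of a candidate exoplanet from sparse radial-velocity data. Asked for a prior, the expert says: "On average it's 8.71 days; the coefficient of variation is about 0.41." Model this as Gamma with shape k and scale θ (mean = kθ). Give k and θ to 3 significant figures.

For Gamma(k, scale θ): mean = kθ, variance = kθ², so CV = 1/√k.
CV = 0.41, hence k = 1/CV² = 5.95.
Then θ = mean/k = 8.71/5.95 = 1.46.

k ≈ 5.95, θ ≈ 1.46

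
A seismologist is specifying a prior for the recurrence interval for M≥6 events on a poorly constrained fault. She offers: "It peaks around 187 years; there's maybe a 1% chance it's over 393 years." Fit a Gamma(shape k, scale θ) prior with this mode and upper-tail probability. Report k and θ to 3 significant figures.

Gamma(k,θ) with k>1 has mode (k−1)θ, so θ = 187/(k−1).
Need P(X < 393) = 0.99 with θ tied to k this way. Start at k = 2, θ = 187: P(X<393) ≈ 0.621.
Too low — raise k to concentrate. Iterating converges to k ≈ 9.82.
Then θ = 187/(9.82−1) ≈ 21.2.

k ≈ 9.82, θ ≈ 21.2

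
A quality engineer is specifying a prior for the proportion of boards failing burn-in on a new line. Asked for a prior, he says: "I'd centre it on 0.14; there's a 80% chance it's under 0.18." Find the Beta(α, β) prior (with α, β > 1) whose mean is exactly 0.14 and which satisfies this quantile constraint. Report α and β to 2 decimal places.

α ≈ 6.77, β ≈ 41.58

With mean 0.14 fixed, write α = 0.14s, β = 0.86s where s = α+β.
Need P(θ < 0.18) = 0.8 under Beta(0.14s, 0.86s). Normal approximation: (q−m)/√(m(1−m)/s) ≈ z_{0.8} = 0.842, so s ≈ 0.14·0.86·(0.842)²/(0.18−0.14)² = 53.3.
At s = 53.3: P(θ<0.18) ≈ 0.809. Adjusting to match 0.8 gives s ≈ 48.35.
So α = 0.14·48.35 ≈ 6.77, β = 0.86·48.35 ≈ 41.58.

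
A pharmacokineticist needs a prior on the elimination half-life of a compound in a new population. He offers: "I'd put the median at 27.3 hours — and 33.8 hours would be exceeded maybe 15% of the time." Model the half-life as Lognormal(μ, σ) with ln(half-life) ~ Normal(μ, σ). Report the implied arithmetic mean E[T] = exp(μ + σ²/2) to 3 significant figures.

If T ~ Lognormal(μ,σ) then ln T ~ Normal(μ,σ), so the p-quantile of ln T is μ + z_p·σ.
ln(27.3) = 3.307 and ln(33.8) = 3.52; z_{0.5} = 0, z_{0.85} = 1.036.
σ = (3.52 − 3.307)/(1.036 − (0)) = 0.206.
μ = 3.307 − (0)·0.206 = 3.307.
E[T] = exp(μ + σ²/2) = exp(3.307 + 0.0212) = 27.9 hours.

E[T] ≈ 27.9 hours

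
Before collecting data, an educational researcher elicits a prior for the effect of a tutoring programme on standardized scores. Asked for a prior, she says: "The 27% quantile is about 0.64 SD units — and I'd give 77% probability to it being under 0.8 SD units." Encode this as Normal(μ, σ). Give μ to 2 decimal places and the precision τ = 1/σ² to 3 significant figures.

The p-quantile of Normal(μ,σ) is μ + z_p·σ, with z_{0.27} = -0.6128 and z_{0.77} = 0.7388.
Eliminate σ: μ = (z₂·x₁ − z₁·x₂)/(z₂ − z₁) = (0.7388·0.64 − (-0.6128)·0.8)/1.352 = 0.71.
Then σ = (x₂ − x₁)/(z₂ − z₁) = (0.8 − 0.64)/1.352 = 0.12.
Precision τ = 1/σ² = 1/0.1184² = 71.4.

μ = 0.71, τ = 71.4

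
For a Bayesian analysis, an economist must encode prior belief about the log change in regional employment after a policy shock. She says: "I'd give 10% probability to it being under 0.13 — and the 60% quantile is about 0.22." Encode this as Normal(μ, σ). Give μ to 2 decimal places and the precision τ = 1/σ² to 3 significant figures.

The p-quantile of Normal(μ,σ) is μ + z_p·σ, with z_{0.1} = -1.282 and z_{0.6} = 0.2533.
Eliminate σ: μ = (z₂·x₁ − z₁·x₂)/(z₂ − z₁) = (0.2533·0.13 − (-1.282)·0.22)/1.535 = 0.21.
Then σ = (x₂ − x₁)/(z₂ − z₁) = (0.22 − 0.13)/1.535 = 0.06.
Precision τ = 1/σ² = 1/0.05864² = 291.

μ = 0.21, τ = 291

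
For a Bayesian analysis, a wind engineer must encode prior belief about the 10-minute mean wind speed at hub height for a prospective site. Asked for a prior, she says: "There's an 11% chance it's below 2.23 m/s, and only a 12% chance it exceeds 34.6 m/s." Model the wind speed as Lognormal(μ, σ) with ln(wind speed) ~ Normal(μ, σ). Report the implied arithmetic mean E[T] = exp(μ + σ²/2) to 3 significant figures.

E[T] ≈ 17.4 m/s

If T ~ Lognormal(μ,σ) then ln T ~ Normal(μ,σ), so the p-quantile of ln T is μ + z_p·σ.
ln(2.23) = 0.802 and ln(34.6) = 3.544; z_{0.11} = -1.227, z_{0.88} = 1.175.
σ = (3.544 − 0.802)/(1.175 − (-1.227)) = 1.142.
μ = 0.802 − (-1.227)·1.142 = 2.202.
E[T] = exp(μ + σ²/2) = exp(2.202 + 0.6518) = 17.4 m/s.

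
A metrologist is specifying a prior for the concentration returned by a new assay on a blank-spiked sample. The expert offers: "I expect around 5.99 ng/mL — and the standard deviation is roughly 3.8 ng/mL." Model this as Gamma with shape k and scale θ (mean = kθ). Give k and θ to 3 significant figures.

k ≈ 2.48, θ ≈ 2.41

For Gamma(k, scale θ): mean = kθ, variance = kθ², so CV = 1/√k.
CV = SD/mean = 3.8/5.99 = 0.6344, hence k = 1/CV² = 2.48.
Then θ = mean/k = 5.99/2.48 = 2.41.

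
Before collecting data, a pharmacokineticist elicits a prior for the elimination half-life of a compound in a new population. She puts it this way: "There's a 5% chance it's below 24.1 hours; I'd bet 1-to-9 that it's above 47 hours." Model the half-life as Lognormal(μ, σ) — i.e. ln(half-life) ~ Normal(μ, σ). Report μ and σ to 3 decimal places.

μ ≈ 3.558, σ ≈ 0.228

If T ~ Lognormal(μ,σ) then ln T ~ Normal(μ,σ), so the p-quantile of ln T is μ + z_p·σ.
ln(24.1) = 3.182 and ln(47) = 3.85; z_{0.05} = -1.645, z_{0.9} = 1.282.
σ = (3.85 − 3.182)/(1.282 − (-1.645)) = 0.228.
μ = 3.182 − (-1.645)·0.228 = 3.558.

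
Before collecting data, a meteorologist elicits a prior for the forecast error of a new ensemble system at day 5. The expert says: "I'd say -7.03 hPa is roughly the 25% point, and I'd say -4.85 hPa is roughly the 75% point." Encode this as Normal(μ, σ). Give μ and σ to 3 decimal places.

The p-quantile of Normal(μ,σ) is μ + z_p·σ, with z_{0.25} = -0.6745 and z_{0.75} = 0.6745.
Eliminate σ: μ = (z₂·x₁ − z₁·x₂)/(z₂ − z₁) = (0.6745·-7.03 − (-0.6745)·-4.85)/1.349 = -5.940.
Then σ = (x₂ − x₁)/(z₂ − z₁) = (-4.85 − -7.03)/1.349 = 1.616.

μ = -5.940, σ = 1.616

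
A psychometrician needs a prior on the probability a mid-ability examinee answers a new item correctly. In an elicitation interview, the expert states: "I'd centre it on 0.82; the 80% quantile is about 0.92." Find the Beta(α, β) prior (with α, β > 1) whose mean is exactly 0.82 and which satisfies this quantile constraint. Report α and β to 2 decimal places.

α ≈ 8.66, β ≈ 1.90

With mean 0.82 fixed, write α = 0.82s, β = 0.18s where s = α+β.
Need P(θ < 0.92) = 0.8 under Beta(0.82s, 0.18s). Normal approximation: (q−m)/√(m(1−m)/s) ≈ z_{0.8} = 0.842, so s ≈ 0.82·0.18·(0.842)²/(0.92−0.82)² = 10.5.
At s = 10.5: P(θ<0.92) ≈ 0.798. Adjusting to match 0.8 gives s ≈ 10.56.
So α = 0.82·10.56 ≈ 8.66, β = 0.18·10.56 ≈ 1.90.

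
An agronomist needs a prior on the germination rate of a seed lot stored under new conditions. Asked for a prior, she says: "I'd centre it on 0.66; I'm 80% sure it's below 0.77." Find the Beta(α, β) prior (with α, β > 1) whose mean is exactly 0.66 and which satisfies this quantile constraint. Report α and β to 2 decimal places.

With mean 0.66 fixed, write α = 0.66s, β = 0.34s where s = α+β.
Need P(θ < 0.77) = 0.8 under Beta(0.66s, 0.34s). Normal approximation: (q−m)/√(m(1−m)/s) ≈ z_{0.8} = 0.842, so s ≈ 0.66·0.34·(0.842)²/(0.77−0.66)² = 13.1.
At s = 13.1: P(θ<0.77) ≈ 0.795. Adjusting to match 0.8 gives s ≈ 13.60.
So α = 0.66·13.60 ≈ 8.98, β = 0.34·13.60 ≈ 4.62.

α ≈ 8.98, β ≈ 4.62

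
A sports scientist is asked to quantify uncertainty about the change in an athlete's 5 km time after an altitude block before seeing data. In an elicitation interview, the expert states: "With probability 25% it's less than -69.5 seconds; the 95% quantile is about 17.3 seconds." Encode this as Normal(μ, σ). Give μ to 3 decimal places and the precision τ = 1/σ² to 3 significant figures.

μ = -44.258, τ = 0.000714

The p-quantile of Normal(μ,σ) is μ + z_p·σ, with z_{0.25} = -0.6745 and z_{0.95} = 1.645.
Eliminate σ: μ = (z₂·x₁ − z₁·x₂)/(z₂ − z₁) = (1.645·-69.5 − (-0.6745)·17.3)/2.319 = -44.258.
Then σ = (x₂ − x₁)/(z₂ − z₁) = (17.3 − -69.5)/2.319 = 37.424.
Precision τ = 1/σ² = 1/37.42² = 0.000714.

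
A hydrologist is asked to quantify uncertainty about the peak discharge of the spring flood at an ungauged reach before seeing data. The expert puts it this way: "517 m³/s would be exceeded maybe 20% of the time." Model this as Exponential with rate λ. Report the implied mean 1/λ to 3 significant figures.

mean ≈ 321 m³/s

P(T > 517.0) = e^(−λ·517.0) = 0.2, so λ = −ln(0.2)/517.0 = 0.00311.
Mean = 1/λ = 321 m³/s.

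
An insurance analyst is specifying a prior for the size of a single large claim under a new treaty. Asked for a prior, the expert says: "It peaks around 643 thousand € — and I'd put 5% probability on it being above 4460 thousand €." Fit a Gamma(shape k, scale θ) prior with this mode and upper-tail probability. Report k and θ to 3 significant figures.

k ≈ 1.58, θ ≈ 1100

Gamma(k,θ) with k>1 has mode (k−1)θ, so θ = 643/(k−1).
Need P(X < 4460) = 0.95 with θ tied to k this way. Start at k = 2, θ = 643: P(X<4460) ≈ 0.992.
Too high — lower k to spread out. Iterating converges to k ≈ 1.58.
Then θ = 643/(1.58−1) ≈ 1100.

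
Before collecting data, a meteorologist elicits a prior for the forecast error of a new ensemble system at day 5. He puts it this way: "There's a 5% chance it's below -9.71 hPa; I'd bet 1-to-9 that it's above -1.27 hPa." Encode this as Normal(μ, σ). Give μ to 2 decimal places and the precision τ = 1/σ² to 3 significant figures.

μ = -4.97, τ = 0.12

For Normal(μ,σ), the p-quantile is μ + z_p·σ. Here z_{0.05} = -1.645, z_{0.9} = 1.282.
So -9.71 = μ − 1.645σ and -1.27 = μ + 1.282σ.
Subtracting: σ = (-1.27 − -9.71)/(1.282 − (-1.645)) = 2.88.
Then μ = -9.71 − (-1.645)·2.88 = -4.97.
Precision τ = 1/σ² = 1/2.884² = 0.12.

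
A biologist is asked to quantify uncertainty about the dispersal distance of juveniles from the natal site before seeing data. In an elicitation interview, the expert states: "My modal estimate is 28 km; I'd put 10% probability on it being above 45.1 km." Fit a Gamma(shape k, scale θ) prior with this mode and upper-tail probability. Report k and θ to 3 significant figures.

Gamma(k,θ) with k>1 has mode (k−1)θ, so θ = 28/(k−1).
Need P(X < 45.1) = 0.9 with θ tied to k this way. Start at k = 2, θ = 28: P(X<45.1) ≈ 0.479.
Too low — raise k to concentrate. Iterating converges to k ≈ 9.28.
Then θ = 28/(9.28−1) ≈ 3.38.

k ≈ 9.28, θ ≈ 3.38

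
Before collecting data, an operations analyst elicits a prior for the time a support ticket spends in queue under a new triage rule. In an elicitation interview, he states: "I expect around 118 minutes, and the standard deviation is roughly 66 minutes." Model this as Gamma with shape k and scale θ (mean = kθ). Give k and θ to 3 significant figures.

k ≈ 3.2, θ ≈ 36.9

For Gamma(k, scale θ): mean = kθ, variance = kθ², so CV = 1/√k.
CV = SD/mean = 66/118 = 0.5593, hence k = 1/CV² = 3.2.
Then θ = mean/k = 118/3.2 = 36.9.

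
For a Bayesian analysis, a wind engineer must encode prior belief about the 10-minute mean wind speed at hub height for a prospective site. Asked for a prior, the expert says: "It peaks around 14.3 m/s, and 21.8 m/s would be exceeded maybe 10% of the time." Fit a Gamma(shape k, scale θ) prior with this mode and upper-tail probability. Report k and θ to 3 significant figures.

k ≈ 11.5, θ ≈ 1.36

Gamma(k,θ) with k>1 has mode (k−1)θ, so θ = 14.3/(k−1).
Need P(X < 21.8) = 0.9 with θ tied to k this way. Start at k = 2, θ = 14.3: P(X<21.8) ≈ 0.450.
Too low — raise k to concentrate. Iterating converges to k ≈ 11.5.
Then θ = 14.3/(11.5−1) ≈ 1.36.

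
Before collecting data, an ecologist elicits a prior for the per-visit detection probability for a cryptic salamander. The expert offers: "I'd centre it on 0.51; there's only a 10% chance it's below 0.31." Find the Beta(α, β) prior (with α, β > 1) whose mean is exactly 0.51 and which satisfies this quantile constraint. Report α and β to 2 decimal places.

With mean 0.51 fixed, write α = 0.51s, β = 0.49s where s = α+β.
Need P(θ < 0.31) = 0.1 under Beta(0.51s, 0.49s). Normal approximation: (q−m)/√(m(1−m)/s) ≈ z_{0.1} = -1.28, so s ≈ 0.51·0.49·(-1.28)²/(0.31−0.51)² = 10.3.
At s = 10.3: P(θ<0.31) ≈ 0.096. Adjusting to match 0.1 gives s ≈ 9.95.
So α = 0.51·9.95 ≈ 5.07, β = 0.49·9.95 ≈ 4.87.

α ≈ 5.07, β ≈ 4.87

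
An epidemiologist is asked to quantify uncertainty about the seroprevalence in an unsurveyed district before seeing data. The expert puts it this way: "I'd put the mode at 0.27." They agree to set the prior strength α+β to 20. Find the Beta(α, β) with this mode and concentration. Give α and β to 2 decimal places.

α = 5.86, β = 14.14

For α,β > 1 the Beta mode is (α−1)/(α+β−2). With α+β = 20, the mode is (α−1)/18.
Set (α−1)/18 = 0.27 → α = 1 + 0.27·18 = 5.86.
β = 20 − α = 14.14.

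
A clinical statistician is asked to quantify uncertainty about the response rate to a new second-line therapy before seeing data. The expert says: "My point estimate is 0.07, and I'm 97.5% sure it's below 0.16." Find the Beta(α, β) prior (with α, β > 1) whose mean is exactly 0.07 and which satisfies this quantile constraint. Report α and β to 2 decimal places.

With mean 0.07 fixed, write α = 0.07s, β = 0.93s where s = α+β.
Need P(θ < 0.16) = 0.975 under Beta(0.07s, 0.93s). Normal approximation: (q−m)/√(m(1−m)/s) ≈ z_{0.975} = 1.96, so s ≈ 0.07·0.93·(1.96)²/(0.16−0.07)² = 30.9.
At s = 30.9: P(θ<0.16) ≈ 0.954. Adjusting to match 0.975 gives s ≈ 44.69.
So α = 0.07·44.69 ≈ 3.13, β = 0.93·44.69 ≈ 41.56.

α ≈ 3.13, β ≈ 41.56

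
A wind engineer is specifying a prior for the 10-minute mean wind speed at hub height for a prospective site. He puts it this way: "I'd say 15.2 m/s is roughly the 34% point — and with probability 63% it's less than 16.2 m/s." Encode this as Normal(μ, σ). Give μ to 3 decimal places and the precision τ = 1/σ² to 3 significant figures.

The p-quantile of Normal(μ,σ) is μ + z_p·σ, with z_{0.34} = -0.4125 and z_{0.63} = 0.3319.
Eliminate σ: μ = (z₂·x₁ − z₁·x₂)/(z₂ − z₁) = (0.3319·15.2 − (-0.4125)·16.2)/0.7443 = 15.754.
Then σ = (x₂ − x₁)/(z₂ − z₁) = (16.2 − 15.2)/0.7443 = 1.344.
Precision τ = 1/σ² = 1/1.344² = 0.554.

μ = 15.754, τ = 0.554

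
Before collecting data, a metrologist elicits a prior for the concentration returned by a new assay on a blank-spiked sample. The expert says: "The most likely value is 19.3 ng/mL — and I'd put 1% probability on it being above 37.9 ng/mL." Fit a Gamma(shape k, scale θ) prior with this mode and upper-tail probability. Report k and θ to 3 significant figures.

k ≈ 11.8, θ ≈ 1.78

Gamma(k,θ) with k>1 has mode (k−1)θ, so θ = 19.3/(k−1).
Need P(X < 37.9) = 0.99 with θ tied to k this way. Start at k = 2, θ = 19.3: P(X<37.9) ≈ 0.584.
Too low — raise k to concentrate. Iterating converges to k ≈ 11.8.
Then θ = 19.3/(11.8−1) ≈ 1.78.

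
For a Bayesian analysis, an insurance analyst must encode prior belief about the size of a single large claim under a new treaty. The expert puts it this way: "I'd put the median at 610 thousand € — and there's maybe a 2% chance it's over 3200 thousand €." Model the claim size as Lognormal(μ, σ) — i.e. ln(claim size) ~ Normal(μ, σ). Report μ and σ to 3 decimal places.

If T ~ Lognormal(μ,σ) then ln T ~ Normal(μ,σ), so the p-quantile of ln T is μ + z_p·σ.
ln(610) = 6.413 and ln(3200) = 8.071; z_{0.5} = 0, z_{0.98} = 2.054.
σ = (8.071 − 6.413)/(2.054 − (0)) = 0.807.
μ = 6.413 − (0)·0.807 = 6.413.

μ ≈ 6.413, σ ≈ 0.807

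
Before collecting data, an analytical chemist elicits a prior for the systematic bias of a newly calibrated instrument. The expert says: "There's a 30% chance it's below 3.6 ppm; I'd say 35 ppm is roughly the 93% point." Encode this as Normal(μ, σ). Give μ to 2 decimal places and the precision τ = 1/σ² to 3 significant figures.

μ = 11.83, τ = 0.00406

For Normal(μ,σ), the p-quantile is μ + z_p·σ. Here z_{0.3} = -0.5244, z_{0.93} = 1.476.
So 3.6 = μ − 0.5244σ and 35 = μ + 1.476σ.
Subtracting: σ = (35 − 3.6)/(1.476 − (-0.5244)) = 15.70.
Then μ = 3.6 − (-0.5244)·15.70 = 11.83.
Precision τ = 1/σ² = 1/15.7² = 0.00406.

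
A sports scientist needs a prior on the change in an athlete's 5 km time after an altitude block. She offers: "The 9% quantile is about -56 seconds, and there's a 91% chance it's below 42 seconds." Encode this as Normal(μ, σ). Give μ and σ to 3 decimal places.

The p-quantile of Normal(μ,σ) is μ + z_p·σ, with z_{0.09} = -1.341 and z_{0.91} = 1.341.
Eliminate σ: μ = (z₂·x₁ − z₁·x₂)/(z₂ − z₁) = (1.341·-56 − (-1.341)·42)/2.682 = -7.000.
Then σ = (x₂ − x₁)/(z₂ − z₁) = (42 − -56)/2.682 = 36.547.

μ = -7.000, σ = 36.547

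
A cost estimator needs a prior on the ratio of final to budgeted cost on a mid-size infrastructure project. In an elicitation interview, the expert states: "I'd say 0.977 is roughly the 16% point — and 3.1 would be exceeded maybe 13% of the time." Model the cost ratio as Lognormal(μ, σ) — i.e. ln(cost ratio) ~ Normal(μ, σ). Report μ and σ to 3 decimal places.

If T ~ Lognormal(μ,σ) then ln T ~ Normal(μ,σ), so the p-quantile of ln T is μ + z_p·σ.
ln(0.977) = -0.02327 and ln(3.1) = 1.131; z_{0.16} = -0.9945, z_{0.87} = 1.126.
σ = (1.131 − -0.02327)/(1.126 − (-0.9945)) = 0.544.
μ = -0.02327 − (-0.9945)·0.544 = 0.518.

μ ≈ 0.518, σ ≈ 0.544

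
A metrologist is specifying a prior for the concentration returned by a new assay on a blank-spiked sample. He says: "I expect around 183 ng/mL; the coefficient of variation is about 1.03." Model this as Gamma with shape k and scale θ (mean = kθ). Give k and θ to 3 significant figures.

k ≈ 0.943, θ ≈ 194

For Gamma(k, scale θ): mean = kθ, variance = kθ², so CV = 1/√k.
CV = 1.03, hence k = 1/CV² = 0.943.
Then θ = mean/k = 183/0.943 = 194.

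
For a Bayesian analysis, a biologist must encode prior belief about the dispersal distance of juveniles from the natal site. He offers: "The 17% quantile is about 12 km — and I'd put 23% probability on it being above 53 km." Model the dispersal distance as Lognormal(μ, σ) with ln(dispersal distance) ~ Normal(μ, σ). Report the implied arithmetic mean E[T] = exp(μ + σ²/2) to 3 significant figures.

E[T] ≈ 40.7 km

If T ~ Lognormal(μ,σ) then ln T ~ Normal(μ,σ), so the p-quantile of ln T is μ + z_p·σ.
ln(12) = 2.485 and ln(53) = 3.97; z_{0.17} = -0.9542, z_{0.77} = 0.7388.
σ = (3.97 − 2.485)/(0.7388 − (-0.9542)) = 0.877.
μ = 2.485 − (-0.9542)·0.877 = 3.322.
E[T] = exp(μ + σ²/2) = exp(3.322 + 0.3849) = 40.7 km.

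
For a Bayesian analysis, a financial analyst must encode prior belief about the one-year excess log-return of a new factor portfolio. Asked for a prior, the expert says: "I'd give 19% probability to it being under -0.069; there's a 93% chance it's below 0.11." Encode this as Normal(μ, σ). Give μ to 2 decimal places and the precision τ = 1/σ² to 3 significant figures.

The p-quantile of Normal(μ,σ) is μ + z_p·σ, with z_{0.19} = -0.8779 and z_{0.93} = 1.476.
Eliminate σ: μ = (z₂·x₁ − z₁·x₂)/(z₂ − z₁) = (1.476·-0.069 − (-0.8779)·0.11)/2.354 = -0.00.
Then σ = (x₂ − x₁)/(z₂ − z₁) = (0.11 − -0.069)/2.354 = 0.08.
Precision τ = 1/σ² = 1/0.07605² = 173.

μ = -0.00, τ = 173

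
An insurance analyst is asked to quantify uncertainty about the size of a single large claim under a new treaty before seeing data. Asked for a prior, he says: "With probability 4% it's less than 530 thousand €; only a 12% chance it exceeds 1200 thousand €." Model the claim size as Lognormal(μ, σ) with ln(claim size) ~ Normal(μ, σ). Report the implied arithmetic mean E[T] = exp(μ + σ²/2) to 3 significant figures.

E[T] ≈ 899 thousand €

If T ~ Lognormal(μ,σ) then ln T ~ Normal(μ,σ), so the p-quantile of ln T is μ + z_p·σ.
ln(530) = 6.273 and ln(1200) = 7.09; z_{0.04} = -1.751, z_{0.88} = 1.175.
σ = (7.09 − 6.273)/(1.175 − (-1.751)) = 0.279.
μ = 6.273 − (-1.751)·0.279 = 6.762.
E[T] = exp(μ + σ²/2) = exp(6.762 + 0.0390) = 899 thousand €.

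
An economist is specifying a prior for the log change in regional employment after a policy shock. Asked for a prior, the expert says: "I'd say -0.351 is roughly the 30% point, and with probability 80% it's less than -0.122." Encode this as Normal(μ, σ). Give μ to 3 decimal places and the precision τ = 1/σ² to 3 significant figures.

μ = -0.263, τ = 35.6

The p-quantile of Normal(μ,σ) is μ + z_p·σ, with z_{0.3} = -0.5244 and z_{0.8} = 0.8416.
Eliminate σ: μ = (z₂·x₁ − z₁·x₂)/(z₂ − z₁) = (0.8416·-0.351 − (-0.5244)·-0.122)/1.366 = -0.263.
Then σ = (x₂ − x₁)/(z₂ − z₁) = (-0.122 − -0.351)/1.366 = 0.168.
Precision τ = 1/σ² = 1/0.1676² = 35.6.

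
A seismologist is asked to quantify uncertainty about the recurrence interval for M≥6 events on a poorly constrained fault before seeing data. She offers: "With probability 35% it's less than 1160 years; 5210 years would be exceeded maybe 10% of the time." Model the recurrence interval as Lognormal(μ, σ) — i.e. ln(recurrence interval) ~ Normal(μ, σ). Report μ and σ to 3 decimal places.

If T ~ Lognormal(μ,σ) then ln T ~ Normal(μ,σ), so the p-quantile of ln T is μ + z_p·σ.
ln(1160) = 7.056 and ln(5210) = 8.558; z_{0.35} = -0.3853, z_{0.9} = 1.282.
σ = (8.558 − 7.056)/(1.282 − (-0.3853)) = 0.901.
μ = 7.056 − (-0.3853)·0.901 = 7.403.

μ ≈ 7.403, σ ≈ 0.901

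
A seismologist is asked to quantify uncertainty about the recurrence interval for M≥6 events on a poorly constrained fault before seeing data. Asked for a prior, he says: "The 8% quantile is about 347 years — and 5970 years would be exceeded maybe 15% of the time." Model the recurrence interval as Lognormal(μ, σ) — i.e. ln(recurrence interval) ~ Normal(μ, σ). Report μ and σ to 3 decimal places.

If T ~ Lognormal(μ,σ) then ln T ~ Normal(μ,σ), so the p-quantile of ln T is μ + z_p·σ.
ln(347) = 5.849 and ln(5970) = 8.695; z_{0.08} = -1.405, z_{0.85} = 1.036.
σ = (8.695 − 5.849)/(1.036 − (-1.405)) = 1.165.
μ = 5.849 − (-1.405)·1.165 = 7.487.

μ ≈ 7.487, σ ≈ 1.165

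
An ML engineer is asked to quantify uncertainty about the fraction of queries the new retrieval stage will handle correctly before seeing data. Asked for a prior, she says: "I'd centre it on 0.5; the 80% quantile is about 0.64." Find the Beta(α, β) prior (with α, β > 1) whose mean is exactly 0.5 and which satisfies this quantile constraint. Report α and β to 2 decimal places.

α ≈ 4.58, β ≈ 4.58

With mean 0.5 fixed, write α = 0.5s, β = 0.5s where s = α+β.
Need P(θ < 0.64) = 0.8 under Beta(0.5s, 0.5s). Normal approximation: (q−m)/√(m(1−m)/s) ≈ z_{0.8} = 0.842, so s ≈ 0.5·0.5·(0.842)²/(0.64−0.5)² = 9.0.
At s = 9.0: P(θ<0.64) ≈ 0.798. Adjusting to match 0.8 gives s ≈ 9.16.
So α = 0.5·9.16 ≈ 4.58, β = 0.5·9.16 ≈ 4.58.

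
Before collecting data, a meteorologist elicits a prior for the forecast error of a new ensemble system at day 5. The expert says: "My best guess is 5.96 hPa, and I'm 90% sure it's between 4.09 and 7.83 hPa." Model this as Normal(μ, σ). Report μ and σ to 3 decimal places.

μ = 5.960, σ = 1.137

A symmetric 90% interval runs μ ± z·σ with z = 1.645.
Half-width = 1.87, so σ = 1.87/1.645 = 1.137.
μ is the stated best guess, 5.960.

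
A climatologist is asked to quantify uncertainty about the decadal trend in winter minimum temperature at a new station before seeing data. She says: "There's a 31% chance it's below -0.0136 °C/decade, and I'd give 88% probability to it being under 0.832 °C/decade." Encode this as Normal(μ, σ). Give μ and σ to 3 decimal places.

μ = 0.237, σ = 0.506

For Normal(μ,σ), the p-quantile is μ + z_p·σ. Here z_{0.31} = -0.4959, z_{0.88} = 1.175.
So -0.0136 = μ − 0.4959σ and 0.832 = μ + 1.175σ.
Subtracting: σ = (0.832 − -0.0136)/(1.175 − (-0.4959)) = 0.506.
Then μ = -0.0136 − (-0.4959)·0.506 = 0.237.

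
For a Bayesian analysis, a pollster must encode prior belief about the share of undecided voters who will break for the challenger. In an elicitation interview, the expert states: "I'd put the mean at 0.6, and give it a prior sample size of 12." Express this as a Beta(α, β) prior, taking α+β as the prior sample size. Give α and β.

α = 7.2, β = 4.8

Under the effective-sample-size interpretation, Beta(α, β) has prior mean α/(α+β) and prior sample size α+β.
So α+β = 12 and α/(α+β) = 0.6, giving α = 0.6·12 = 7.2 and β = 12 − 7.2 = 4.8.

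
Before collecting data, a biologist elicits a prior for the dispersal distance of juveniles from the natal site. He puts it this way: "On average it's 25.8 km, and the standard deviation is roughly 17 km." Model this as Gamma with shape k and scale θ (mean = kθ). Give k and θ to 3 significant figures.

For Gamma(k, scale θ): mean = kθ, variance = kθ², so CV = 1/√k.
CV = SD/mean = 17/25.8 = 0.6589, hence k = 1/CV² = 2.3.
Then θ = mean/k = 25.8/2.3 = 11.2.

k ≈ 2.3, θ ≈ 11.2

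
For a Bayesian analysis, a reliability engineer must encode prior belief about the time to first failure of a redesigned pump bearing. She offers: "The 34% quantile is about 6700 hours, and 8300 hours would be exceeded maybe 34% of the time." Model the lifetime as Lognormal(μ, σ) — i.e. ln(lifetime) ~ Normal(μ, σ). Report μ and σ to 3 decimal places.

μ ≈ 8.917, σ ≈ 0.260

If T ~ Lognormal(μ,σ) then ln T ~ Normal(μ,σ), so the p-quantile of ln T is μ + z_p·σ.
ln(6700) = 8.81 and ln(8300) = 9.024; z_{0.34} = -0.4125, z_{0.66} = 0.4125.
σ = (9.024 − 8.81)/(0.4125 − (-0.4125)) = 0.260.
μ = 8.81 − (-0.4125)·0.260 = 8.917.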